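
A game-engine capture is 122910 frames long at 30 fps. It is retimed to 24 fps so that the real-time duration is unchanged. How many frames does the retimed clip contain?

Target frames = source frames × (target rate / source rate) = 122910 × (24)/(30) = 122910 × 4/5 = 98328.

98328 frames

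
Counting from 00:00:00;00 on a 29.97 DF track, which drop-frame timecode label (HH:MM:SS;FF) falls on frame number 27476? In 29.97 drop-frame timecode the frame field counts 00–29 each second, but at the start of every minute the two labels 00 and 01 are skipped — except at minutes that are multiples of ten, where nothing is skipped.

Each 10-minute DF block holds 10 × 60 × 30 − 9 × 2 = 17982 frames. 27476 ÷ 17982 → 1 full block, remainder 9494.
Within the partial block the first minute is 1800 frames and each further minute 1798, so 5 further minute boundaries passed. Total skipped labels = 18 × 1 + 2 × 5 = 28.
Non-drop label index = 27476 + 28 = 27504; at 30 labels/s that is 00:15:16:24, i.e. DF 00:15:16;24.

00:15:16;24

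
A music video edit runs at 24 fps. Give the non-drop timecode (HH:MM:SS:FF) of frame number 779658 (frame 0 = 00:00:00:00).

779658 ÷ 24 = 32485 full seconds, remainder 18 frames.
32485 s = 9 h 1 min 25 s.
Timecode: 09:01:25:18.

09:01:25:18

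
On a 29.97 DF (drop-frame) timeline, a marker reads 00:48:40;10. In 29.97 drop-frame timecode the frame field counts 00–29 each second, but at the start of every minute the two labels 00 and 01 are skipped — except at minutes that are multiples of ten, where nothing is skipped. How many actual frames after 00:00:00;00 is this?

As if non-drop at 30 labels/s: (0 × 3600 + 48 × 60 + 40) × 30 + 10 = 87610.
Minute boundaries passed: 48; those not divisible by 10: 48 − 4 = 44; dropped labels = 2 × 44 = 88.
Actual frame index = 87610 − 88 = 87522.

87522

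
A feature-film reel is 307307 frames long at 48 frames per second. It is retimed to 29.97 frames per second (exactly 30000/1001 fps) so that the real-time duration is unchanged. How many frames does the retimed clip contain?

Target frames = source frames × (target rate / source rate) = 307307 × (30000/1001)/(48) = 307307 × 625/1001 = 191875.

191875 frames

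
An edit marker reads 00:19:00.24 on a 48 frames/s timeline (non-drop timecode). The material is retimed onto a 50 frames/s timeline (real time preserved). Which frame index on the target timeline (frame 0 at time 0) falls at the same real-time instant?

Source frame index: (0×3600 + 19×60 + 0) × 48 + 24 = 54744.
Real time: 54744 / (48) = 2281/2 s.
Target frame: (2281/2) × (50) = 57025.

frame 57025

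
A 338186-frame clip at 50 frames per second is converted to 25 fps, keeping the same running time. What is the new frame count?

169093 frames

Frames at target rate = 338186 × (25) / (50) = 169093.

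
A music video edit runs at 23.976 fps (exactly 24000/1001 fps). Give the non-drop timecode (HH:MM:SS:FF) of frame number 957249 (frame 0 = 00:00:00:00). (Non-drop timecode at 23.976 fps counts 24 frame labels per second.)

11:04:45:09

957249 ÷ 24 = 39885 full seconds, remainder 9 frames.
39885 s = 11 h 4 min 45 s.
Timecode: 11:04:45:09.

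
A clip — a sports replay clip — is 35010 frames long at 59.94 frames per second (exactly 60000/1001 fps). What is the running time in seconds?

Running time = 35010 / (60000/1001) = 584.0835 s.

584.0835 seconds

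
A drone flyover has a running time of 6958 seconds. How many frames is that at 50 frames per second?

Frames = 6958 × 50 = 347900.

347900 frames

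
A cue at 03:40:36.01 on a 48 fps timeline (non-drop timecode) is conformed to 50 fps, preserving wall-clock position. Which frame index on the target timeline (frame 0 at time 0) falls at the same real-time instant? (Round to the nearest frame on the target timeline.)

frame 661801

Source frame index: (3×3600 + 40×60 + 36) × 48 + 1 = 635329.
Real time: 635329 / (48) = 635329/48 s.
Target frame: (635329/48) × (50) = 15883225/24 ≈ 661801.042 → 661801.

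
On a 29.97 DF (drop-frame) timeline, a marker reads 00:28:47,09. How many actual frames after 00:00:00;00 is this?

51767

As if non-drop at 30 labels/s: (0 × 3600 + 28 × 60 + 47) × 30 + 9 = 51819.
Minute boundaries passed: 28; those not divisible by 10: 28 − 2 = 26; dropped labels = 2 × 26 = 52.
Actual frame index = 51819 − 52 = 51767.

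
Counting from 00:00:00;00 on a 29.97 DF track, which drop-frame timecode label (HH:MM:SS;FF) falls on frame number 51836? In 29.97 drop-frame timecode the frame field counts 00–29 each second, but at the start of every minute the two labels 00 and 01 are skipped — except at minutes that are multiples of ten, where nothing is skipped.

00:28:49;18

Each 10-minute DF block holds 10 × 60 × 30 − 9 × 2 = 17982 frames. 51836 ÷ 17982 → 2 full blocks, remainder 15872.
Within the partial block the first minute is 1800 frames and each further minute 1798, so 8 further minute boundaries passed. Total skipped labels = 18 × 2 + 2 × 8 = 52.
Non-drop label index = 51836 + 52 = 51888; at 30 labels/s that is 00:28:49:18, i.e. DF 00:28:49;18.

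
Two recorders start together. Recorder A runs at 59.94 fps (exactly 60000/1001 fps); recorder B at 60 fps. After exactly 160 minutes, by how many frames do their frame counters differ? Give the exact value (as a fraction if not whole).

576000/1001 frames

160 min = 9600 s.
A emits 60000/1001 × 9600 = 576000000/1001 frames; B emits 60 × 9600 = 576000.
Difference = 576000/1001 frames (≈ 575.4246); B is ahead of A.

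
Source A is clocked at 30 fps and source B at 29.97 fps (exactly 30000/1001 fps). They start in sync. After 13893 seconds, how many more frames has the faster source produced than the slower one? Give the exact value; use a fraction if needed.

37890/91 frames

A emits 30 × 13893 = 416790 frames; B emits 30000/1001 × 13893 = 37890000/91.
Difference = 37890/91 frames (≈ 416.3736); B is behind A.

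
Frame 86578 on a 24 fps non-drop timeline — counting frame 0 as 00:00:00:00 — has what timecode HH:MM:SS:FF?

01:00:07:10

86578 ÷ 24 = 3607 full seconds, remainder 10 frames.
3607 s = 1 h 0 min 7 s.
Timecode: 01:00:07:10.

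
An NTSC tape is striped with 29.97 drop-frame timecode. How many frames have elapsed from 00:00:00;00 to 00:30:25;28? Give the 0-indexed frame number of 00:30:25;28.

As if non-drop at 30 labels/s: (0 × 3600 + 30 × 60 + 25) × 30 + 28 = 54778.
Minute boundaries passed: 30; those not divisible by 10: 30 − 3 = 27; dropped labels = 2 × 27 = 54.
Actual frame index = 54778 − 54 = 54724.

54724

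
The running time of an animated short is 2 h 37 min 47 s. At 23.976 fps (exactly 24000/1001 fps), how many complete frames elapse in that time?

226981 frames

2 h 37 min 47 s = 9467 s.
Frames = 9467 × 24000/1001 = 227208000/1001 ≈ 226981.0190.
Complete frames: 226981.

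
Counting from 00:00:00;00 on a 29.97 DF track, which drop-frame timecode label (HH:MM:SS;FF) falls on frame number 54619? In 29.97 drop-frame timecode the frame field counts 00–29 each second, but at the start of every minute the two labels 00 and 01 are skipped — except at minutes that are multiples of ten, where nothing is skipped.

00:30:22;13

Each 10-minute DF block holds 10 × 60 × 30 − 9 × 2 = 17982 frames. 54619 ÷ 17982 → 3 full blocks, remainder 673.
Within the partial block the first minute is 1800 frames and each further minute 1798, so 0 further minute boundaries passed. Total skipped labels = 18 × 3 + 2 × 0 = 54.
Non-drop label index = 54619 + 54 = 54673; at 30 labels/s that is 00:30:22:13, i.e. DF 00:30:22;13.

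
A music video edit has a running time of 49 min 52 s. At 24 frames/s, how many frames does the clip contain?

71808 frames

49 min 52 s = 2992 s.
Frames = 2992 × 24 = 71808.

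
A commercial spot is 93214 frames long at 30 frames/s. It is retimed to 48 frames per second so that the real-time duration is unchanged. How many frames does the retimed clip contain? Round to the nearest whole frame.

Frames at target rate = 93214 × (48) / (30) = 745712/5 ≈ 149142.400.
Nearest whole frame: 149142.

149142 frames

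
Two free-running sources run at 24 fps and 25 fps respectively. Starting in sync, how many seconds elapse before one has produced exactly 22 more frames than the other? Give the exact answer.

The gap grows by |25 − 24| = 1 frame per second.
Time for a 22-frame gap: 22 ÷ (1) = 22 s.

22 seconds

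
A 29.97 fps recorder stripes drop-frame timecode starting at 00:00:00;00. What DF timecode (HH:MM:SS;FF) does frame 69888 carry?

Ten DF minutes hold 17982 frames, so frame 69888 lies in block 3 (frames 53946–71927) with 15942 frames into that block.
The block's first minute is 1800 frames and the rest 1798 each; 15942 frames reaches minute 8, so 3 × 18 + 8 × 2 = 70 labels have been skipped so far.
Adding those back, label number 69888 + 70 = 69958 at 30 labels/s is 2331 s + 28 f = 0 h 38 min 51 s frame 28, i.e. 00:38:51;28.

00:38:51;28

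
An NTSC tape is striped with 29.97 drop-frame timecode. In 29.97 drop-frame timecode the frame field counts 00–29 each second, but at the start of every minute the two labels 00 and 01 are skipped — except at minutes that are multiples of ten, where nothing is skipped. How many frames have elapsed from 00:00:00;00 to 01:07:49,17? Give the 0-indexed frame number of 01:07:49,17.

Complete 10-minute blocks: 6, each 17982 frames → 107892.
Remaining 7 whole minutes in the current block: 1800 + 6 × 1798 = 12588 frames.
Within the current minute: 49 × 30 + 17 − 2 = 1485 (labels ;00/;01 skipped at this minute). Total = 107892 + 12588 + 1485 = 121965.

121965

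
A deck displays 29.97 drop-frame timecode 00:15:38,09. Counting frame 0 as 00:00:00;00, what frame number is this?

As if non-drop at 30 labels/s: (0 × 3600 + 15 × 60 + 38) × 30 + 9 = 28149.
Minute boundaries passed: 15; those not divisible by 10: 15 − 1 = 14; dropped labels = 2 × 14 = 28.
Actual frame index = 28149 − 28 = 28121.

28121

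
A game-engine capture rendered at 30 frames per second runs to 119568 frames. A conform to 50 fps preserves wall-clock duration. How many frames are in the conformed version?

199280 frames

Target frames = source frames × (target rate / source rate) = 119568 × (50)/(30) = 119568 × 5/3 = 199280.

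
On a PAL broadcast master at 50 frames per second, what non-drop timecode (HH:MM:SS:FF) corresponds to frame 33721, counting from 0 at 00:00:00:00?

00:11:14:21

33721 ÷ 50 = 674 full seconds, remainder 21 frames.
674 s = 0 h 11 min 14 s.
Timecode: 00:11:14:21.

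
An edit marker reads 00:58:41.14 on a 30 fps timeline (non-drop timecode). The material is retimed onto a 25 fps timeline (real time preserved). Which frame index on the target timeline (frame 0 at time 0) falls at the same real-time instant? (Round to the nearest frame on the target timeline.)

Source frame index: (0×3600 + 58×60 + 41) × 30 + 14 = 105644.
Real time: 105644 / (30) = 52822/15 s.
Target frame: (52822/15) × (25) = 264110/3 ≈ 88036.667 → 88037.

frame 88037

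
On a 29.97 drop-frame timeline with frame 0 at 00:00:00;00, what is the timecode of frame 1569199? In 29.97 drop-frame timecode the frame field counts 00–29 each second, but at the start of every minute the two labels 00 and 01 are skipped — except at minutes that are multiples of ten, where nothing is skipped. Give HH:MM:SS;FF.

Each 10-minute DF block holds 10 × 60 × 30 − 9 × 2 = 17982 frames. 1569199 ÷ 17982 → 87 full blocks, remainder 4765.
Within the partial block the first minute is 1800 frames and each further minute 1798, so 2 further minute boundaries passed. Total skipped labels = 18 × 87 + 2 × 2 = 1570.
Non-drop label index = 1569199 + 1570 = 1570769; at 30 labels/s that is 14:32:38:29, i.e. DF 14:32:38;29.

14:32:38;29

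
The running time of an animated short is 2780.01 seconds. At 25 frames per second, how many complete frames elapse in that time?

69500 frames

Frames = 2780.01 × 25 = 278001/4 ≈ 69500.2500.
Complete frames: 69500.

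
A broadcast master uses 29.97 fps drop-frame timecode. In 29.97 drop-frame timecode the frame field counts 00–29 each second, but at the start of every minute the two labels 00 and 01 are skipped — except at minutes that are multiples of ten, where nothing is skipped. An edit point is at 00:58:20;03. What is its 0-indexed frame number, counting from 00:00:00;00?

Complete 10-minute blocks: 5, each 17982 frames → 89910.
Remaining 8 whole minutes in the current block: 1800 + 7 × 1798 = 14386 frames.
Within the current minute: 20 × 30 + 3 − 2 = 601 (labels ;00/;01 skipped at this minute). Total = 89910 + 14386 + 601 = 104897.

104897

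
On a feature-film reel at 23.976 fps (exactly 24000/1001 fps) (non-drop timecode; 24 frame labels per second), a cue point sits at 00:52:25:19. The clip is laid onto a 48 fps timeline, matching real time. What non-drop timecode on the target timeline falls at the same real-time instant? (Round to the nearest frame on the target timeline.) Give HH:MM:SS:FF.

Source frame index: (0×3600 + 52×60 + 25) × 24 + 19 = 75499.
Real time: 75499 / (24000/1001) = 75574499/24000 s.
Target frame: (75574499/24000) × (48) = 75574499/500 ≈ 151148.998 → 151149.
At 48 labels/s: frame 151149 → 00:52:28:45.

00:52:28:45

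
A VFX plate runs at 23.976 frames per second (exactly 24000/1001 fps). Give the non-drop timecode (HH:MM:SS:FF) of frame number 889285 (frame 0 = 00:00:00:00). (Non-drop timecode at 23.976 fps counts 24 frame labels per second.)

889285 ÷ 24 = 37053 full seconds, remainder 13 frames.
37053 s = 10 h 17 min 33 s.
Timecode: 10:17:33:13.

10:17:33:13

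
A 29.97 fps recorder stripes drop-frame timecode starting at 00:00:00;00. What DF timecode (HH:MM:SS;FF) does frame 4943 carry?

00:02:44;27

Ten DF minutes hold 17982 frames, so frame 4943 lies in block 0 (frames 0–17981) with 4943 frames into that block.
The block's first minute is 1800 frames and the rest 1798 each; 4943 frames reaches minute 2, so 0 × 18 + 2 × 2 = 4 labels have been skipped so far.
Adding those back, label number 4943 + 4 = 4947 at 30 labels/s is 164 s + 27 f = 0 h 2 min 44 s frame 27, i.e. 00:02:44;27.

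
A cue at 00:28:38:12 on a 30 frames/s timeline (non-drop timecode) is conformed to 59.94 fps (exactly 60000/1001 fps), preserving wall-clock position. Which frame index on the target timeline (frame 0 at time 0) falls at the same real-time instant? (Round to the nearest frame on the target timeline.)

Source frame index: (0×3600 + 28×60 + 38) × 30 + 12 = 51552.
Real time: 51552 / (30) = 8592/5 s.
Target frame: (8592/5) × (60000/1001) = 103104000/1001 ≈ 103000.999 → 103001.

frame 103001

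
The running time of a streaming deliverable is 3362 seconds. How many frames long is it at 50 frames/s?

168100 frames

Frames = 3362 × 50 = 168100.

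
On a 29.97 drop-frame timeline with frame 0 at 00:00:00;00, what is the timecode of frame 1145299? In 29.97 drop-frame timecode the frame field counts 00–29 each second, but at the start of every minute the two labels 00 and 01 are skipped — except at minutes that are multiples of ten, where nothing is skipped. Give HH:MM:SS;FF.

10:36:54;25

Each 10-minute DF block holds 10 × 60 × 30 − 9 × 2 = 17982 frames. 1145299 ÷ 17982 → 63 full blocks, remainder 12433.
Within the partial block the first minute is 1800 frames and each further minute 1798, so 6 further minute boundaries passed. Total skipped labels = 18 × 63 + 2 × 6 = 1146.
Non-drop label index = 1145299 + 1146 = 1146445; at 30 labels/s that is 10:36:54:25, i.e. DF 10:36:54;25.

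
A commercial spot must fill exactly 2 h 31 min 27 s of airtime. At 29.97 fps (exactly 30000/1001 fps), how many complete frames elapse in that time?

272337 frames

2 h 31 min 27 s = 9087 s.
Frames = 9087 × 30000/1001 = 20970000/77 ≈ 272337.6623.
Complete frames: 272337.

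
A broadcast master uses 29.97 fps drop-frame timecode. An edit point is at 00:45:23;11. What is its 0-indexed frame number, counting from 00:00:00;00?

81619

Complete 10-minute blocks: 4, each 17982 frames → 71928.
Remaining 5 whole minutes in the current block: 1800 + 4 × 1798 = 8992 frames.
Within the current minute: 23 × 30 + 11 − 2 = 699 (labels ;00/;01 skipped at this minute). Total = 71928 + 8992 + 699 = 81619.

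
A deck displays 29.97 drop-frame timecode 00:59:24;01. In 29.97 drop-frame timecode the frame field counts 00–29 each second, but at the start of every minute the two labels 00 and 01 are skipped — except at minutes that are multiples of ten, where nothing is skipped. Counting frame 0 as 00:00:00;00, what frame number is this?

Complete 10-minute blocks: 5, each 17982 frames → 89910.
Remaining 9 whole minutes in the current block: 1800 + 8 × 1798 = 16184 frames.
Within the current minute: 24 × 30 + 1 − 2 = 719 (labels ;00/;01 skipped at this minute). Total = 89910 + 16184 + 719 = 106813.

106813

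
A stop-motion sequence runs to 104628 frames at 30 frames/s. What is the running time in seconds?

Running time = 104628 / (30) = 3487.6 s.

3487.6 seconds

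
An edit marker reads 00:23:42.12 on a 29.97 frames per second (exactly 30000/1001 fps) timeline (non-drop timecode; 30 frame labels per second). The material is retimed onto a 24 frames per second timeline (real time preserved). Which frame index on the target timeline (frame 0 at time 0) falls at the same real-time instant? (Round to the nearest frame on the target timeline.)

frame 34172

Source frame index: (0×3600 + 23×60 + 42) × 30 + 12 = 42672.
Real time: 42672 / (30000/1001) = 889889/625 s.
Target frame: (889889/625) × (24) = 21357336/625 ≈ 34171.738 → 34172.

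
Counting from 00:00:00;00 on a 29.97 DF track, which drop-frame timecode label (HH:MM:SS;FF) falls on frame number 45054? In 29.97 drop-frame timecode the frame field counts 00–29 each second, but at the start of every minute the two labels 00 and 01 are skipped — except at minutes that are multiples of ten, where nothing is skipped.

00:25:03;10

Ten DF minutes hold 17982 frames, so frame 45054 lies in block 2 (frames 35964–53945) with 9090 frames into that block.
The block's first minute is 1800 frames and the rest 1798 each; 9090 frames reaches minute 5, so 2 × 18 + 5 × 2 = 46 labels have been skipped so far.
Adding those back, label number 45054 + 46 = 45100 at 30 labels/s is 1503 s + 10 f = 0 h 25 min 3 s frame 10, i.e. 00:25:03;10.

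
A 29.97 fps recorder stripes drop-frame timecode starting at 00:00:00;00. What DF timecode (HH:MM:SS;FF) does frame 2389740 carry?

Ten DF minutes hold 17982 frames, so frame 2389740 lies in block 132 (frames 2373624–2391605) with 16116 frames into that block.
The block's first minute is 1800 frames and the rest 1798 each; 16116 frames reaches minute 8, so 132 × 18 + 8 × 2 = 2392 labels have been skipped so far.
Adding those back, label number 2389740 + 2392 = 2392132 at 30 labels/s is 79737 s + 22 f = 22 h 8 min 57 s frame 22, i.e. 22:08:57;22.

22:08:57;22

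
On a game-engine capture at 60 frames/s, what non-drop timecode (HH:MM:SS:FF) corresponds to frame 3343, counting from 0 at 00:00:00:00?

3343 ÷ 60 = 55 full seconds, remainder 43 frames.
55 s = 0 h 0 min 55 s.
Timecode: 00:00:55:43.

00:00:55:43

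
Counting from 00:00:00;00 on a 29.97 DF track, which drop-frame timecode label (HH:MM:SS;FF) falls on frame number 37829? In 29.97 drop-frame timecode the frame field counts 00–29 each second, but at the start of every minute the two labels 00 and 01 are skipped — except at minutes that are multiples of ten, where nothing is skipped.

Each 10-minute DF block holds 10 × 60 × 30 − 9 × 2 = 17982 frames. 37829 ÷ 17982 → 2 full blocks, remainder 1865.
Within the partial block the first minute is 1800 frames and each further minute 1798, so 1 further minute boundary passed. Total skipped labels = 18 × 2 + 2 × 1 = 38.
Non-drop label index = 37829 + 38 = 37867; at 30 labels/s that is 00:21:02:07, i.e. DF 00:21:02;07.

00:21:02;07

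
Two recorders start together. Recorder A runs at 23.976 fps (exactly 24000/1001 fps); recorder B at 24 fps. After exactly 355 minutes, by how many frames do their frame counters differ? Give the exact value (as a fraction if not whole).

511200/1001 frames

355 min = 21300 s.
A emits 24000/1001 × 21300 = 511200000/1001 frames; B emits 24 × 21300 = 511200.
Difference = 511200/1001 frames (≈ 510.6893); B is ahead of A.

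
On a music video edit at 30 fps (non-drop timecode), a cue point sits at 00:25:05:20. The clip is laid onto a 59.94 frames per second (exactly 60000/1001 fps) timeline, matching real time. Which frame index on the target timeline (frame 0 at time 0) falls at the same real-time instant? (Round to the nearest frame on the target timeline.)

Source frame index: (0×3600 + 25×60 + 5) × 30 + 20 = 45170.
Real time: 45170 / (30) = 4517/3 s.
Target frame: (4517/3) × (60000/1001) = 90340000/1001 ≈ 90249.750 → 90250.

frame 90250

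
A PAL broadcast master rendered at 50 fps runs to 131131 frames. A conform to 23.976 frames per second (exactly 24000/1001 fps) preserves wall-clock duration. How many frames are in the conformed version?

Target frames = source frames × (target rate / source rate) = 131131 × (24000/1001)/(50) = 131131 × 480/1001 = 62880.

62880 frames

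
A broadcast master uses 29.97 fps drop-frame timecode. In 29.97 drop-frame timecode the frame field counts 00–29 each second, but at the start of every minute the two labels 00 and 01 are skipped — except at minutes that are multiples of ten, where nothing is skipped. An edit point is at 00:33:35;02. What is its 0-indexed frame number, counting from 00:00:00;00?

60392

Complete 10-minute blocks: 3, each 17982 frames → 53946.
Remaining 3 whole minutes in the current block: 1800 + 2 × 1798 = 5396 frames.
Within the current minute: 35 × 30 + 2 − 2 = 1050 (labels ;00/;01 skipped at this minute). Total = 53946 + 5396 + 1050 = 60392.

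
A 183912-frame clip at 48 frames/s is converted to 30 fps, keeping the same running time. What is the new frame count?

Target frames = source frames × (target rate / source rate) = 183912 × (30)/(48) = 183912 × 5/8 = 114945.

114945 frames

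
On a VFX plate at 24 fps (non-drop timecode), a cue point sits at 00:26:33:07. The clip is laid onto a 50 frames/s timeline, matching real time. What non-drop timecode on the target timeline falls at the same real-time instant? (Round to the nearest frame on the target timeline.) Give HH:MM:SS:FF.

00:26:33:15

Source frame index: (0×3600 + 26×60 + 33) × 24 + 7 = 38239.
Real time: 38239 / (24) = 38239/24 s.
Target frame: (38239/24) × (50) = 955975/12 ≈ 79664.583 → 79665.
At 50 labels/s: frame 79665 → 00:26:33:15.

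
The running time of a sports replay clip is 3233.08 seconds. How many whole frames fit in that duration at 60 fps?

Frames = 3233.08 × 60 = 969924/5 ≈ 193984.8000.
Complete frames: 193984.

193984 frames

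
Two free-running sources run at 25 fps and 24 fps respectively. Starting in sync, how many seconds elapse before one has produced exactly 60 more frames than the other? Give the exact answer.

60 seconds

The gap grows by |24 − 25| = 1 frame per second.
Time for a 60-frame gap: 60 ÷ (1) = 60 s.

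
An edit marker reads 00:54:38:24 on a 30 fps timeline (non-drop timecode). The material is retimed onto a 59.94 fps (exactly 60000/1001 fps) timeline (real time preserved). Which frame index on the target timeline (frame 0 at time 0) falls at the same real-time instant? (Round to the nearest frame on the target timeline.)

Source frame index: (0×3600 + 54×60 + 38) × 30 + 24 = 98364.
Real time: 98364 / (30) = 16394/5 s.
Target frame: (16394/5) × (60000/1001) = 28104000/143 ≈ 196531.469 → 196531.

frame 196531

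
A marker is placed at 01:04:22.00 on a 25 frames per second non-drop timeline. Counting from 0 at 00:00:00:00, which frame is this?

Total seconds to the label: (1 × 3600 + 4 × 60 + 22) = 3862.
Frame index = 3862 × 25 + 0 = 96550.

frame 96550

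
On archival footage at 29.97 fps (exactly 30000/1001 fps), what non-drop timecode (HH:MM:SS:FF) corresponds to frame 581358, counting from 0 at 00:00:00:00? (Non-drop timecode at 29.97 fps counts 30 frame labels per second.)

581358 ÷ 30 = 19378 full seconds, remainder 18 frames.
19378 s = 5 h 22 min 58 s.
Timecode: 05:22:58:18.

05:22:58:18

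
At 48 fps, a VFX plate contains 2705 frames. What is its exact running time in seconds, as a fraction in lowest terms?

2705/48 seconds

Running time = 2705 ÷ (48) = 2705 × 1/48 = 2705/48 s.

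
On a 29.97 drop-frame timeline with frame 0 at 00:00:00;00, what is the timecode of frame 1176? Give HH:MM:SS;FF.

Ten DF minutes hold 17982 frames, so frame 1176 lies in block 0 (frames 0–17981) with 1176 frames into that block.
The block's first minute is 1800 frames and the rest 1798 each; 1176 frames reaches minute 0, so 0 × 18 + 0 × 2 = 0 labels have been skipped so far.
Adding those back, label number 1176 + 0 = 1176 at 30 labels/s is 39 s + 6 f = 0 h 0 min 39 s frame 6, i.e. 00:00:39;06.

00:00:39;06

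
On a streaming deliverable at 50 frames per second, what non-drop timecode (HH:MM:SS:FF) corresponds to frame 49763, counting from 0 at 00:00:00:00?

49763 ÷ 50 = 995 full seconds, remainder 13 frames.
995 s = 0 h 16 min 35 s.
Timecode: 00:16:35:13.

00:16:35:13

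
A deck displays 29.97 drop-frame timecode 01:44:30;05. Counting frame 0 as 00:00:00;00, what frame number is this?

As if non-drop at 30 labels/s: (1 × 3600 + 44 × 60 + 30) × 30 + 5 = 188105.
Minute boundaries passed: 104; those not divisible by 10: 104 − 10 = 94; dropped labels = 2 × 94 = 188.
Actual frame index = 188105 − 188 = 187917.

187917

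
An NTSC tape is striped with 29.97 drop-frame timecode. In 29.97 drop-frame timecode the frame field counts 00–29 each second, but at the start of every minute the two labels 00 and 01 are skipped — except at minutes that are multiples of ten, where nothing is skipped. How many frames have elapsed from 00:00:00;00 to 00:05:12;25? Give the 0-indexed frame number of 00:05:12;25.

9375

Complete 10-minute blocks: 0, each 17982 frames → 0.
Remaining 5 whole minutes in the current block: 1800 + 4 × 1798 = 8992 frames.
Within the current minute: 12 × 30 + 25 − 2 = 383 (labels ;00/;01 skipped at this minute). Total = 0 + 8992 + 383 = 9375.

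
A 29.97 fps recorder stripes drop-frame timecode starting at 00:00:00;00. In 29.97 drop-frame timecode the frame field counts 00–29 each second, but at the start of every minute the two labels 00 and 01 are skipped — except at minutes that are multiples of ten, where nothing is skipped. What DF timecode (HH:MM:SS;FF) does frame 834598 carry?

07:44:07;24

Ten DF minutes hold 17982 frames, so frame 834598 lies in block 46 (frames 827172–845153) with 7426 frames into that block.
The block's first minute is 1800 frames and the rest 1798 each; 7426 frames reaches minute 4, so 46 × 18 + 4 × 2 = 836 labels have been skipped so far.
Adding those back, label number 834598 + 836 = 835434 at 30 labels/s is 27847 s + 24 f = 7 h 44 min 7 s frame 24, i.e. 07:44:07;24.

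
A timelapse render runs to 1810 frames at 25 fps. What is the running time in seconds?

72.4 seconds

Running time = 1810 / (25) = 72.4 s.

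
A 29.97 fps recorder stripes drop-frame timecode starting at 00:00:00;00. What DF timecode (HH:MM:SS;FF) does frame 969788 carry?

Ten DF minutes hold 17982 frames, so frame 969788 lies in block 53 (frames 953046–971027) with 16742 frames into that block.
The block's first minute is 1800 frames and the rest 1798 each; 16742 frames reaches minute 9, so 53 × 18 + 9 × 2 = 972 labels have been skipped so far.
Adding those back, label number 969788 + 972 = 970760 at 30 labels/s is 32358 s + 20 f = 8 h 59 min 18 s frame 20, i.e. 08:59:18;20.

08:59:18;20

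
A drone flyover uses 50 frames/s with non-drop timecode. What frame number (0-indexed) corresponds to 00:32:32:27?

Total seconds to the label: (0 × 3600 + 32 × 60 + 32) = 1952.
Frame index = 1952 × 50 + 27 = 97627.

97627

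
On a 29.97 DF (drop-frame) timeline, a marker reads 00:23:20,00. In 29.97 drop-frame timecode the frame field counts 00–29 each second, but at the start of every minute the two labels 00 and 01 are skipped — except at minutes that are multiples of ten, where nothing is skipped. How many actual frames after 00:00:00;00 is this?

41958

As if non-drop at 30 labels/s: (0 × 3600 + 23 × 60 + 20) × 30 + 0 = 42000.
Minute boundaries passed: 23; those not divisible by 10: 23 − 2 = 21; dropped labels = 2 × 21 = 42.
Actual frame index = 42000 − 42 = 41958.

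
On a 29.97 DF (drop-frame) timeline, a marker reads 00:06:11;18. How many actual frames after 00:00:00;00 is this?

11136

As if non-drop at 30 labels/s: (0 × 3600 + 6 × 60 + 11) × 30 + 18 = 11148.
Minute boundaries passed: 6; those not divisible by 10: 6 − 0 = 6; dropped labels = 2 × 6 = 12.
Actual frame index = 11148 − 12 = 11136.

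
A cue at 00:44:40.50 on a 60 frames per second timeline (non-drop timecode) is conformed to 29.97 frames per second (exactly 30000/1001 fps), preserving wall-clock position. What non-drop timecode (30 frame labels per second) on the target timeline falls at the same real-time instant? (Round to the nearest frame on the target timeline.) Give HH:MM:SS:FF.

00:44:38:05

Source frame index: (0×3600 + 44×60 + 40) × 60 + 50 = 160850.
Real time: 160850 / (60) = 16085/6 s.
Target frame: (16085/6) × (30000/1001) = 80425000/1001 ≈ 80344.655 → 80345.
At 30 labels/s: frame 80345 → 00:44:38:05.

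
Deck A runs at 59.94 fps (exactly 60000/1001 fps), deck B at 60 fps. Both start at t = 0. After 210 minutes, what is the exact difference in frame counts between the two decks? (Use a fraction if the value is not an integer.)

108000/143 frames

210 min = 12600 s.
A emits 60000/1001 × 12600 = 108000000/143 frames; B emits 60 × 12600 = 756000.
Difference = 108000/143 frames (≈ 755.2448); B is ahead of A.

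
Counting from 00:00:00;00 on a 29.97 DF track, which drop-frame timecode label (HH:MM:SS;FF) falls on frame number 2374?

Ten DF minutes hold 17982 frames, so frame 2374 lies in block 0 (frames 0–17981) with 2374 frames into that block.
The block's first minute is 1800 frames and the rest 1798 each; 2374 frames reaches minute 1, so 0 × 18 + 1 × 2 = 2 labels have been skipped so far.
Adding those back, label number 2374 + 2 = 2376 at 30 labels/s is 79 s + 6 f = 0 h 1 min 19 s frame 6, i.e. 00:01:19;06.

00:01:19;06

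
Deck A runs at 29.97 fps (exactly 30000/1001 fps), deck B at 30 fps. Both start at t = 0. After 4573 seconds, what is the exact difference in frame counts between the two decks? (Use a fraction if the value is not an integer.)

137190/1001 frames

A emits 30000/1001 × 4573 = 137190000/1001 frames; B emits 30 × 4573 = 137190.
Difference = 137190/1001 frames (≈ 137.0529); B is ahead of A.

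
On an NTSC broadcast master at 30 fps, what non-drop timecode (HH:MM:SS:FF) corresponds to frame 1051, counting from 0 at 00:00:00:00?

1051 ÷ 30 = 35 full seconds, remainder 1 frame.
35 s = 0 h 0 min 35 s.
Timecode: 00:00:35:01.

00:00:35:01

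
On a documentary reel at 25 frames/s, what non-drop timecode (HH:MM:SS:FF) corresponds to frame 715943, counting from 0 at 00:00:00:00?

07:57:17:18

715943 ÷ 25 = 28637 full seconds, remainder 18 frames.
28637 s = 7 h 57 min 17 s.
Timecode: 07:57:17:18.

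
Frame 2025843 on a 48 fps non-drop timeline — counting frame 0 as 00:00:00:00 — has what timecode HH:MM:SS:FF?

11:43:25:03

2025843 ÷ 48 = 42205 full seconds, remainder 3 frames.
42205 s = 11 h 43 min 25 s.
Timecode: 11:43:25:03.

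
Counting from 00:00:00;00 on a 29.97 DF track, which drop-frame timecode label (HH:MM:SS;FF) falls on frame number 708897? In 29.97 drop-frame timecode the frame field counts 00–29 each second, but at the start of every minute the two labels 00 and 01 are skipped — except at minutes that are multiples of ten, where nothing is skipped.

06:34:13;17

Ten DF minutes hold 17982 frames, so frame 708897 lies in block 39 (frames 701298–719279) with 7599 frames into that block.
The block's first minute is 1800 frames and the rest 1798 each; 7599 frames reaches minute 4, so 39 × 18 + 4 × 2 = 710 labels have been skipped so far.
Adding those back, label number 708897 + 710 = 709607 at 30 labels/s is 23653 s + 17 f = 6 h 34 min 13 s frame 17, i.e. 06:34:13;17.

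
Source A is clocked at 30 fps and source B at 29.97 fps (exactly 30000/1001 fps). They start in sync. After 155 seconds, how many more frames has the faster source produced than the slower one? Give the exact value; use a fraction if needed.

A emits 30 × 155 = 4650 frames; B emits 30000/1001 × 155 = 4650000/1001.
Difference = 4650/1001 frames (≈ 4.6454); B is behind A.

4650/1001 frames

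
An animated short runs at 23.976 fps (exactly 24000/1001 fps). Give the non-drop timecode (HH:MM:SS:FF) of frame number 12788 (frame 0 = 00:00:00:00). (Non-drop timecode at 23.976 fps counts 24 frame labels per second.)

12788 ÷ 24 = 532 full seconds, remainder 20 frames.
532 s = 0 h 8 min 52 s.
Timecode: 00:08:52:20.

00:08:52:20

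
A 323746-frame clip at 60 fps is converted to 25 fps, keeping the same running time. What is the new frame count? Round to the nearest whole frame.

Frames at target rate = 323746 × (25) / (60) = 809365/6 ≈ 134894.167.
Nearest whole frame: 134894.

134894 frames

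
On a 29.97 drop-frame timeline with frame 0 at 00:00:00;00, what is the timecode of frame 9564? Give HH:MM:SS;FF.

Ten DF minutes hold 17982 frames, so frame 9564 lies in block 0 (frames 0–17981) with 9564 frames into that block.
The block's first minute is 1800 frames and the rest 1798 each; 9564 frames reaches minute 5, so 0 × 18 + 5 × 2 = 10 labels have been skipped so far.
Adding those back, label number 9564 + 10 = 9574 at 30 labels/s is 319 s + 4 f = 0 h 5 min 19 s frame 4, i.e. 00:05:19;04.

00:05:19;04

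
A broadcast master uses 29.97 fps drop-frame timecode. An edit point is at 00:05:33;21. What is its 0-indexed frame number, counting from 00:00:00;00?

10001

Complete 10-minute blocks: 0, each 17982 frames → 0.
Remaining 5 whole minutes in the current block: 1800 + 4 × 1798 = 8992 frames.
Within the current minute: 33 × 30 + 21 − 2 = 1009 (labels ;00/;01 skipped at this minute). Total = 0 + 8992 + 1009 = 10001.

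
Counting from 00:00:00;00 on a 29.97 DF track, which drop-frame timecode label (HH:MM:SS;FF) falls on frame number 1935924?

Each 10-minute DF block holds 10 × 60 × 30 − 9 × 2 = 17982 frames. 1935924 ÷ 17982 → 107 full blocks, remainder 11850.
Within the partial block the first minute is 1800 frames and each further minute 1798, so 6 further minute boundaries passed. Total skipped labels = 18 × 107 + 2 × 6 = 1938.
Non-drop label index = 1935924 + 1938 = 1937862; at 30 labels/s that is 17:56:35:12, i.e. DF 17:56:35;12.

17:56:35;12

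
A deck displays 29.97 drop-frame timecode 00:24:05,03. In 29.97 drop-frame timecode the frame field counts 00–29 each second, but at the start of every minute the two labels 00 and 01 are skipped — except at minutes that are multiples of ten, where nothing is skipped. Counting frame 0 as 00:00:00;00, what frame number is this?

43309

As if non-drop at 30 labels/s: (0 × 3600 + 24 × 60 + 5) × 30 + 3 = 43353.
Minute boundaries passed: 24; those not divisible by 10: 24 − 2 = 22; dropped labels = 2 × 22 = 44.
Actual frame index = 43353 − 44 = 43309.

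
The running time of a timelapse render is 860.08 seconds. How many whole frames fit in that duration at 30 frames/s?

Frames = 860.08 × 30 = 129012/5 ≈ 25802.4000.
Complete frames: 25802.

25802 frames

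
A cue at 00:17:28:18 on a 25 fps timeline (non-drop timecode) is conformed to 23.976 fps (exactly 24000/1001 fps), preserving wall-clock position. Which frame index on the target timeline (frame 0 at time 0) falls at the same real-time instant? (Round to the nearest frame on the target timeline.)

frame 25144

Source frame index: (0×3600 + 17×60 + 28) × 25 + 18 = 26218.
Real time: 26218 / (25) = 26218/25 s.
Target frame: (26218/25) × (24000/1001) = 25169280/1001 ≈ 25144.136 → 25144.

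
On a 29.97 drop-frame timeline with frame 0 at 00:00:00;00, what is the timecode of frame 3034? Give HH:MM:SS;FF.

00:01:41;06

Ten DF minutes hold 17982 frames, so frame 3034 lies in block 0 (frames 0–17981) with 3034 frames into that block.
The block's first minute is 1800 frames and the rest 1798 each; 3034 frames reaches minute 1, so 0 × 18 + 1 × 2 = 2 labels have been skipped so far.
Adding those back, label number 3034 + 2 = 3036 at 30 labels/s is 101 s + 6 f = 0 h 1 min 41 s frame 6, i.e. 00:01:41;06.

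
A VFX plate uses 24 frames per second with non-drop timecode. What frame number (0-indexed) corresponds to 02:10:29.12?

187908

Total seconds to the label: (2 × 3600 + 10 × 60 + 29) = 7829.
Frame index = 7829 × 24 + 12 = 187908.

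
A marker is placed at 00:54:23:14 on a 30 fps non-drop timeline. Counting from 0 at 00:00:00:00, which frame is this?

97904

Total seconds to the label: (0 × 3600 + 54 × 60 + 23) = 3263.
Frame index = 3263 × 30 + 14 = 97904.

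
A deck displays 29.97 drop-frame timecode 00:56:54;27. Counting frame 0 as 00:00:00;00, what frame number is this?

Complete 10-minute blocks: 5, each 17982 frames → 89910.
Remaining 6 whole minutes in the current block: 1800 + 5 × 1798 = 10790 frames.
Within the current minute: 54 × 30 + 27 − 2 = 1645 (labels ;00/;01 skipped at this minute). Total = 89910 + 10790 + 1645 = 102345.

102345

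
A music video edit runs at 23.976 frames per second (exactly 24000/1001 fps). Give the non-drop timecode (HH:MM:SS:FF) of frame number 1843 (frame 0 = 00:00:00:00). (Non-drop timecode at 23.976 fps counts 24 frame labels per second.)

1843 ÷ 24 = 76 full seconds, remainder 19 frames.
76 s = 0 h 1 min 16 s.
Timecode: 00:01:16:19.

00:01:16:19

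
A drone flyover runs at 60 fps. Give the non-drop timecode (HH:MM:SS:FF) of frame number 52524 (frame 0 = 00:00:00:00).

00:14:35:24

52524 ÷ 60 = 875 full seconds, remainder 24 frames.
875 s = 0 h 14 min 35 s.
Timecode: 00:14:35:24.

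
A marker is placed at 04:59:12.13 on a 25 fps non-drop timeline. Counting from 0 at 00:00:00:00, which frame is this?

frame 448813

Total seconds to the label: (4 × 3600 + 59 × 60 + 12) = 17952.
Frame index = 17952 × 25 + 13 = 448813.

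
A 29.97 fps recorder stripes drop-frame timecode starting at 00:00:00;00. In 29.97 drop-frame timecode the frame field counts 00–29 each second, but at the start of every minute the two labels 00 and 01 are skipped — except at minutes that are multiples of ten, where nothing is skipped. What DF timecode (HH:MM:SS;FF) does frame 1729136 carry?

16:01:35;16

Each 10-minute DF block holds 10 × 60 × 30 − 9 × 2 = 17982 frames. 1729136 ÷ 17982 → 96 full blocks, remainder 2864.
Within the partial block the first minute is 1800 frames and each further minute 1798, so 1 further minute boundary passed. Total skipped labels = 18 × 96 + 2 × 1 = 1730.
Non-drop label index = 1729136 + 1730 = 1730866; at 30 labels/s that is 16:01:35:16, i.e. DF 16:01:35;16.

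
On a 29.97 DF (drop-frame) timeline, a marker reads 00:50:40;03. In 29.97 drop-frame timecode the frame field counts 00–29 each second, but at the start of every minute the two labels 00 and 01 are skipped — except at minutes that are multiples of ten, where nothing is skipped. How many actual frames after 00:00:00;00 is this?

91113

As if non-drop at 30 labels/s: (0 × 3600 + 50 × 60 + 40) × 30 + 3 = 91203.
Minute boundaries passed: 50; those not divisible by 10: 50 − 5 = 45; dropped labels = 2 × 45 = 90.
Actual frame index = 91203 − 90 = 91113.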